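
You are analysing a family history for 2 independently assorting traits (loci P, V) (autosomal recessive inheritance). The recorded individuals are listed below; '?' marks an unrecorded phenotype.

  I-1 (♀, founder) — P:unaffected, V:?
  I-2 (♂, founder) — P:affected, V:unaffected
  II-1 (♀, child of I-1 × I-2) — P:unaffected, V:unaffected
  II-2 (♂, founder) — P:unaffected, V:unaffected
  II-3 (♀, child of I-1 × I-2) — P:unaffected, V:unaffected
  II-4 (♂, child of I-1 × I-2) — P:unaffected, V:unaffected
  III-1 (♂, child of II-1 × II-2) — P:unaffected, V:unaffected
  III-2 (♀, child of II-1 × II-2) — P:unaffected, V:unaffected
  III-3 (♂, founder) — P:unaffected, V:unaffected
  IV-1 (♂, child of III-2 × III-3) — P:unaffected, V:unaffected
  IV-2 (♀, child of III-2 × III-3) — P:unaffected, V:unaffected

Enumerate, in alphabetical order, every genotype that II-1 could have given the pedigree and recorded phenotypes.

P/I-1 un ·: PP|Pp
P/I-2 aff ·: pp
P/II-1 un I-1×I-2: Pp
P/II-2 un ·: PP|Pp
P/II-3 un I-1×I-2: Pp
P/II-4 un I-1×I-2: Pp
P/III-1 un II-1×II-2: PP|Pp
P/III-2 un II-1×II-2: PP|Pp
P/III-3 un ·: PP|Pp
P/IV-1 un III-2×III-3: PP|Pp
P/IV-2 un III-2×III-3: PP|Pp
⇒ P over [I-1,I-2,II-1,II-2,II-3,II-4,III-1,III-2,III-3,IV-1,IV-2]: 104 consistent
V/I-1 ? ·: VV|Vv|vv
V/I-2 un ·: VV|Vv
V/II-1 un I-1×I-2: VV|Vv
V/II-2 un ·: VV|Vv
V/II-3 un I-1×I-2: VV|Vv
V/II-4 un I-1×I-2: VV|Vv
V/III-1 un II-1×II-2: VV|Vv
V/III-2 un II-1×II-2: VV|Vv
V/III-3 un ·: VV|Vv
V/IV-1 un III-2×III-3: VV|Vv
V/IV-2 un III-2×III-3: VV|Vv
⇒ V over [I-1,I-2,II-1,II-2,II-3,II-4,III-1,III-2,III-3,IV-1,IV-2]: 1131 consistent

II-1 ∈ {Pp VV, Pp Vv}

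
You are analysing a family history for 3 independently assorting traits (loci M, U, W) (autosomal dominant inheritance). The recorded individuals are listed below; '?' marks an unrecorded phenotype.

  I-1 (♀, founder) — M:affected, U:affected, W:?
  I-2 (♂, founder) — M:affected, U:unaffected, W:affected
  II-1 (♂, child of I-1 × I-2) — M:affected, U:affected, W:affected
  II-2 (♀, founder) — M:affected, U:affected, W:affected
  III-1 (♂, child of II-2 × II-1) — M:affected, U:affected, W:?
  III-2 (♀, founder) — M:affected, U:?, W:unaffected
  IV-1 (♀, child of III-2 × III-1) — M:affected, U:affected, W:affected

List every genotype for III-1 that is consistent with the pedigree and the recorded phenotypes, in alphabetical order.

III-1 ∈ {MM UU WW, MM UU Ww, MM Uu WW, MM Uu Ww, Mm UU WW, Mm UU Ww, Mm Uu WW, Mm Uu Ww}

M/I-1 aff ·: Mm|MM
M/I-2 aff ·: Mm|MM
M/II-1 aff I-1×I-2: Mm|MM
M/II-2 aff ·: Mm|MM
M/III-1 aff II-2×II-1: Mm|MM
M/III-2 aff ·: Mm|MM
M/IV-1 aff III-2×III-1: Mm|MM
⇒ M over [I-1,I-2,II-1,II-2,III-1,III-2,IV-1]: 82 consistent
U/I-1 aff ·: Uu|UU
U/I-2 un ·: uu
U/II-1 aff I-1×I-2: Uu
U/II-2 aff ·: Uu|UU
U/III-1 aff II-2×II-1: Uu|UU
U/III-2 ? ·: uu|Uu|UU
U/IV-1 aff III-2×III-1: Uu|UU
⇒ U over [I-1,I-2,II-1,II-2,III-1,III-2,IV-1]: 36 consistent
W/I-1 ? ·: ww|Ww|WW
W/I-2 aff ·: Ww|WW
W/II-1 aff I-1×I-2: Ww|WW
W/II-2 aff ·: Ww|WW
W/III-1 ? II-2×II-1: Ww|WW
W/III-2 un ·: ww
W/IV-1 aff III-2×III-1: Ww
⇒ W over [I-1,I-2,II-1,II-2,III-1,III-2,IV-1]: 32 consistent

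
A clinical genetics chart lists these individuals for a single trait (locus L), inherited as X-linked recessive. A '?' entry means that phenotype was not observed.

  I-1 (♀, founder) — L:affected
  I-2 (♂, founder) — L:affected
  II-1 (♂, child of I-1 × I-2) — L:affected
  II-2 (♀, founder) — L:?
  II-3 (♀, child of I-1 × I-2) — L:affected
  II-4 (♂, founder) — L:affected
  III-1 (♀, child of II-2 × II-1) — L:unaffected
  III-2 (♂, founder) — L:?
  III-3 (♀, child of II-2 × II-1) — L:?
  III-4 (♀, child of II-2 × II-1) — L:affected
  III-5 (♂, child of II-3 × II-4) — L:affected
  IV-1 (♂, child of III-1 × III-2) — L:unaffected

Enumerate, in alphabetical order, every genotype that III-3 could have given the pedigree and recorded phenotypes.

L/I-1 aff ·: X^lX^l
L/I-2 aff ·: X^lY
L/II-1 aff I-1×I-2: X^lY
L/II-2 ? ·: X^LX^l
L/II-3 aff I-1×I-2: X^lX^l
L/II-4 aff ·: X^lY
L/III-1 un II-2×II-1: X^LX^l
L/III-2 ? ·: X^LY|X^lY
L/III-3 ? II-2×II-1: X^LX^l|X^lX^l
L/III-4 aff II-2×II-1: X^lX^l
L/III-5 aff II-3×II-4: X^lY
L/IV-1 un III-1×III-2: X^LY
⇒ L over [I-1,I-2,II-1,II-2,II-3,II-4,III-1,III-2,III-3,III-4,III-5,IV-1]: 4 consistent

III-3 ∈ {X^LX^l, X^lX^l}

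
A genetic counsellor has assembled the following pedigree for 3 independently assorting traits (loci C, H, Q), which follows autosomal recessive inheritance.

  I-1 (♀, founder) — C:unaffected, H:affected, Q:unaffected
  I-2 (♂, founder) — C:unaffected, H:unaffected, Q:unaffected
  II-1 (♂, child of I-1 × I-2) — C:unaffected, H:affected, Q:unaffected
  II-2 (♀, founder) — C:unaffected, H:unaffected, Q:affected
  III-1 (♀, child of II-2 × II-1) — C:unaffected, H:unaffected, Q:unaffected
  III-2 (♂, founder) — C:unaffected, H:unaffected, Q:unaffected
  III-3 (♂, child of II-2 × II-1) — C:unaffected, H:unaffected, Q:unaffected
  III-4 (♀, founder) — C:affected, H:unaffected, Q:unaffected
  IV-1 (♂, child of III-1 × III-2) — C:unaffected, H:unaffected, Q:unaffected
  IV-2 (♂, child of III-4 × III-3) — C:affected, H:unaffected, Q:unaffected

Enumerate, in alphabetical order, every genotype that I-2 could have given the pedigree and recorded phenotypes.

C/I-1 un ·: CC|Cc
C/I-2 un ·: CC|Cc
C/II-1 un I-1×I-2: CC|Cc
C/II-2 un ·: CC|Cc
C/III-1 un II-2×II-1: CC|Cc
C/III-2 un ·: CC|Cc
C/III-3 un II-2×II-1: Cc
C/III-4 aff ·: cc
C/IV-1 un III-1×III-2: CC|Cc
C/IV-2 aff III-4×III-3: cc
⇒ C over [I-1,I-2,II-1,II-2,III-1,III-2,III-3,III-4,IV-1,IV-2]: 70 consistent
H/I-1 aff ·: hh
H/I-2 un ·: Hh
H/II-1 aff I-1×I-2: hh
H/II-2 un ·: HH|Hh
H/III-1 un II-2×II-1: Hh
H/III-2 un ·: HH|Hh
H/III-3 un II-2×II-1: Hh
H/III-4 un ·: HH|Hh
H/IV-1 un III-1×III-2: HH|Hh
H/IV-2 un III-4×III-3: HH|Hh
⇒ H over [I-1,I-2,II-1,II-2,III-1,III-2,III-3,III-4,IV-1,IV-2]: 32 consistent
Q/I-1 un ·: QQ|Qq
Q/I-2 un ·: QQ|Qq
Q/II-1 un I-1×I-2: QQ|Qq
Q/II-2 aff ·: qq
Q/III-1 un II-2×II-1: Qq
Q/III-2 un ·: QQ|Qq
Q/III-3 un II-2×II-1: Qq
Q/III-4 un ·: QQ|Qq
Q/IV-1 un III-1×III-2: QQ|Qq
Q/IV-2 un III-4×III-3: QQ|Qq
⇒ Q over [I-1,I-2,II-1,II-2,III-1,III-2,III-3,III-4,IV-1,IV-2]: 112 consistent

I-2 ∈ {CC Hh QQ, CC Hh Qq, Cc Hh QQ, Cc Hh Qq}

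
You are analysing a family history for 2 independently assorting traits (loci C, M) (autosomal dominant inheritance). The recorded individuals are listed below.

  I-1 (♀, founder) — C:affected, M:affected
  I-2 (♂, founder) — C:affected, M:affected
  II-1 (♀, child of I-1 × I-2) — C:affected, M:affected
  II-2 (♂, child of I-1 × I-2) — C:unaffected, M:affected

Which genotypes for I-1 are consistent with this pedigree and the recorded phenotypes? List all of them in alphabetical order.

I-1 ∈ {Cc MM, Cc Mm}

C/I-1 aff ·: Cc
C/I-2 aff ·: Cc
C/II-1 aff I-1×I-2: Cc|CC
C/II-2 un I-1×I-2: cc
⇒ C over [I-1,I-2,II-1,II-2]: 2 consistent
M/I-1 aff ·: Mm|MM
M/I-2 aff ·: Mm|MM
M/II-1 aff I-1×I-2: Mm|MM
M/II-2 aff I-1×I-2: Mm|MM
⇒ M over [I-1,I-2,II-1,II-2]: 13 consistent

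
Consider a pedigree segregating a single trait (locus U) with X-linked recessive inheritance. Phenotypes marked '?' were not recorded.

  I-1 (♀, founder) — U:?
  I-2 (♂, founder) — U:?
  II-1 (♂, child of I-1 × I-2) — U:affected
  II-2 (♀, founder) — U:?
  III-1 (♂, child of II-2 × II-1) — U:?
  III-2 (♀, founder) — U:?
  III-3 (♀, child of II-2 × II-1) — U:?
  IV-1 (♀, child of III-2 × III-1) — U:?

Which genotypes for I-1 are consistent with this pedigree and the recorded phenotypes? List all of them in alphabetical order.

U/I-1 ? ·: X^UX^u|X^uX^u
U/I-2 ? ·: X^UY|X^uY
U/II-1 aff I-1×I-2: X^uY
U/II-2 ? ·: X^UX^U|X^UX^u|X^uX^u
U/III-1 ? II-2×II-1: X^UY|X^uY
U/III-2 ? ·: X^UX^U|X^UX^u|X^uX^u
U/III-3 ? II-2×II-1: X^UX^u|X^uX^u
U/IV-1 ? III-2×III-1: X^UX^U|X^UX^u|X^uX^u
⇒ U over [I-1,I-2,II-1,II-2,III-1,III-2,III-3,IV-1]: 96 consistent

I-1 ∈ {X^UX^u, X^uX^u}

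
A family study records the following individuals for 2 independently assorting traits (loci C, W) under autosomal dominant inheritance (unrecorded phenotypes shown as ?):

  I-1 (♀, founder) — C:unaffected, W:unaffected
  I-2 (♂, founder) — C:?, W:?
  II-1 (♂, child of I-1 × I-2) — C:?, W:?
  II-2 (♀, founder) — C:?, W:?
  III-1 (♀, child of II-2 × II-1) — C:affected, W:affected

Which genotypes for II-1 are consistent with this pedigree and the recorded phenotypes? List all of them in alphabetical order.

C/I-1 un ·: cc
C/I-2 ? ·: cc|Cc|CC
C/II-1 ? I-1×I-2: cc|Cc
C/II-2 ? ·: cc|Cc|CC
C/III-1 aff II-2×II-1: Cc|CC
⇒ C over [I-1,I-2,II-1,II-2,III-1]: 14 consistent
W/I-1 un ·: ww
W/I-2 ? ·: ww|Ww|WW
W/II-1 ? I-1×I-2: ww|Ww
W/II-2 ? ·: ww|Ww|WW
W/III-1 aff II-2×II-1: Ww|WW
⇒ W over [I-1,I-2,II-1,II-2,III-1]: 14 consistent

II-1 ∈ {Cc Ww, Cc ww, cc Ww, cc ww}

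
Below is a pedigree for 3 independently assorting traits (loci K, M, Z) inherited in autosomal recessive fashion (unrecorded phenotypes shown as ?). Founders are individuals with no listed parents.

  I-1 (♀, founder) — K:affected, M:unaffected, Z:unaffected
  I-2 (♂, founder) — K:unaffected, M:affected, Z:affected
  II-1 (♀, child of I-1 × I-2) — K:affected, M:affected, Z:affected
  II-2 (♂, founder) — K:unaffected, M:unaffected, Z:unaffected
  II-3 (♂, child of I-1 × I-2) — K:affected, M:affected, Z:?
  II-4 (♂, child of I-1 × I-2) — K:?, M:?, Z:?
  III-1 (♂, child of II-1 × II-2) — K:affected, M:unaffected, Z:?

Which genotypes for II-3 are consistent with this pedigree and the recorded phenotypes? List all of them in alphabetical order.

II-3 ∈ {kk mm Zz, kk mm zz}

K/I-1 aff ·: kk
K/I-2 un ·: Kk
K/II-1 aff I-1×I-2: kk
K/II-2 un ·: Kk
K/II-3 aff I-1×I-2: kk
K/II-4 ? I-1×I-2: Kk|kk
K/III-1 aff II-1×II-2: kk
⇒ K over [I-1,I-2,II-1,II-2,II-3,II-4,III-1]: 2 consistent
M/I-1 un ·: Mm
M/I-2 aff ·: mm
M/II-1 aff I-1×I-2: mm
M/II-2 un ·: MM|Mm
M/II-3 aff I-1×I-2: mm
M/II-4 ? I-1×I-2: Mm|mm
M/III-1 un II-1×II-2: Mm
⇒ M over [I-1,I-2,II-1,II-2,II-3,II-4,III-1]: 4 consistent
Z/I-1 un ·: Zz
Z/I-2 aff ·: zz
Z/II-1 aff I-1×I-2: zz
Z/II-2 un ·: ZZ|Zz
Z/II-3 ? I-1×I-2: Zz|zz
Z/II-4 ? I-1×I-2: Zz|zz
Z/III-1 ? II-1×II-2: Zz|zz
⇒ Z over [I-1,I-2,II-1,II-2,II-3,II-4,III-1]: 12 consistent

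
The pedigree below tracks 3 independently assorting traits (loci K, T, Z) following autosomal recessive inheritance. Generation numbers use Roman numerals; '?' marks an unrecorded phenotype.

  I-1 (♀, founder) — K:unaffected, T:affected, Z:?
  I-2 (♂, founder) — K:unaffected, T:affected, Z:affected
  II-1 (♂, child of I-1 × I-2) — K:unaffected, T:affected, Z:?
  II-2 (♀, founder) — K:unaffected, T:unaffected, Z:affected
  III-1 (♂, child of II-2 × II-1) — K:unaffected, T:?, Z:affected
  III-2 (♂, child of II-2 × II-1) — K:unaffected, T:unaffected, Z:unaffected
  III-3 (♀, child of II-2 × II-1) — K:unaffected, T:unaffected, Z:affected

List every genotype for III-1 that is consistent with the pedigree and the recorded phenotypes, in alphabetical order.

K/I-1 un ·: KK|Kk
K/I-2 un ·: KK|Kk
K/II-1 un I-1×I-2: KK|Kk
K/II-2 un ·: KK|Kk
K/III-1 un II-2×II-1: KK|Kk
K/III-2 un II-2×II-1: KK|Kk
K/III-3 un II-2×II-1: KK|Kk
⇒ K over [I-1,I-2,II-1,II-2,III-1,III-2,III-3]: 84 consistent
T/I-1 aff ·: tt
T/I-2 aff ·: tt
T/II-1 aff I-1×I-2: tt
T/II-2 un ·: TT|Tt
T/III-1 ? II-2×II-1: Tt|tt
T/III-2 un II-2×II-1: Tt
T/III-3 un II-2×II-1: Tt
⇒ T over [I-1,I-2,II-1,II-2,III-1,III-2,III-3]: 3 consistent
Z/I-1 ? ·: ZZ|Zz
Z/I-2 aff ·: zz
Z/II-1 ? I-1×I-2: Zz
Z/II-2 aff ·: zz
Z/III-1 aff II-2×II-1: zz
Z/III-2 un II-2×II-1: Zz
Z/III-3 aff II-2×II-1: zz
⇒ Z over [I-1,I-2,II-1,II-2,III-1,III-2,III-3]: 2 consistent

III-1 ∈ {KK Tt zz, KK tt zz, Kk Tt zz, Kk tt zz}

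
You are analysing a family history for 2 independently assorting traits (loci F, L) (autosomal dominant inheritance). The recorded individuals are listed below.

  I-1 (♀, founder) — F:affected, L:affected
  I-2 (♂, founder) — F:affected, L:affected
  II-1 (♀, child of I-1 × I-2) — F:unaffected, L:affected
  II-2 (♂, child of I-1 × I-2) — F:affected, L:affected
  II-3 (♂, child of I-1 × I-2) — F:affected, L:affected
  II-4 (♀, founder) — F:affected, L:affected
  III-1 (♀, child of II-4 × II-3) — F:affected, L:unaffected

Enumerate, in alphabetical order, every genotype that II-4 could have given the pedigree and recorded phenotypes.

II-4 ∈ {FF Ll, Ff Ll}

F/I-1 aff ·: Ff
F/I-2 aff ·: Ff
F/II-1 un I-1×I-2: ff
F/II-2 aff I-1×I-2: Ff|FF
F/II-3 aff I-1×I-2: Ff|FF
F/II-4 aff ·: Ff|FF
F/III-1 aff II-4×II-3: Ff|FF
⇒ F over [I-1,I-2,II-1,II-2,II-3,II-4,III-1]: 14 consistent
L/I-1 aff ·: Ll|LL
L/I-2 aff ·: Ll|LL
L/II-1 aff I-1×I-2: Ll|LL
L/II-2 aff I-1×I-2: Ll|LL
L/II-3 aff I-1×I-2: Ll
L/II-4 aff ·: Ll
L/III-1 un II-4×II-3: ll
⇒ L over [I-1,I-2,II-1,II-2,II-3,II-4,III-1]: 12 consistent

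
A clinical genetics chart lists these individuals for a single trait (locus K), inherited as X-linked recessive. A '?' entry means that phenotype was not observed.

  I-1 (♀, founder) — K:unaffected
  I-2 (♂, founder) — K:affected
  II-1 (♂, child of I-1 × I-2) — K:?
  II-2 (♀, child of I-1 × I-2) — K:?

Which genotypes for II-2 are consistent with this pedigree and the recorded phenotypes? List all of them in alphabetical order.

II-2 ∈ {X^KX^k, X^kX^k}

K/I-1 un ·: X^KX^K|X^KX^k
K/I-2 aff ·: X^kY
K/II-1 ? I-1×I-2: X^KY|X^kY
K/II-2 ? I-1×I-2: X^KX^k|X^kX^k
⇒ K over [I-1,I-2,II-1,II-2]: 5 consistent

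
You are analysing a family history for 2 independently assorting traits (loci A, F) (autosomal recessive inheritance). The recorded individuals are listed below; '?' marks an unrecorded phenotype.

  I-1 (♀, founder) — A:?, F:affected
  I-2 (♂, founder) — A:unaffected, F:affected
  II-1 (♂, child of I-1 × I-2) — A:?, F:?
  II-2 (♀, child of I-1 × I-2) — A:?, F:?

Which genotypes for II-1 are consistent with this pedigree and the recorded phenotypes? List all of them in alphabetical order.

II-1 ∈ {AA ff, Aa ff, aa ff}

A/I-1 ? ·: AA|Aa|aa
A/I-2 un ·: AA|Aa
A/II-1 ? I-1×I-2: AA|Aa|aa
A/II-2 ? I-1×I-2: AA|Aa|aa
⇒ A over [I-1,I-2,II-1,II-2]: 23 consistent
F/I-1 aff ·: ff
F/I-2 aff ·: ff
F/II-1 ? I-1×I-2: ff
F/II-2 ? I-1×I-2: ff
⇒ F over [I-1,I-2,II-1,II-2]: 1 consistent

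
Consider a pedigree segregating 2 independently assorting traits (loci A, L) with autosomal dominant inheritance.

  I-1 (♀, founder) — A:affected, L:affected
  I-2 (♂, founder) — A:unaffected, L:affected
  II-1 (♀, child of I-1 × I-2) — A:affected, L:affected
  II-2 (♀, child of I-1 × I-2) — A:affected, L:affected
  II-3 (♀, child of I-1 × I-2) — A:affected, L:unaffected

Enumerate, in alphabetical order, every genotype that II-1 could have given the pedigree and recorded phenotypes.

II-1 ∈ {Aa LL, Aa Ll}

A/I-1 aff ·: Aa|AA
A/I-2 un ·: aa
A/II-1 aff I-1×I-2: Aa
A/II-2 aff I-1×I-2: Aa
A/II-3 aff I-1×I-2: Aa
⇒ A over [I-1,I-2,II-1,II-2,II-3]: 2 consistent
L/I-1 aff ·: Ll
L/I-2 aff ·: Ll
L/II-1 aff I-1×I-2: Ll|LL
L/II-2 aff I-1×I-2: Ll|LL
L/II-3 un I-1×I-2: ll
⇒ L over [I-1,I-2,II-1,II-2,II-3]: 4 consistent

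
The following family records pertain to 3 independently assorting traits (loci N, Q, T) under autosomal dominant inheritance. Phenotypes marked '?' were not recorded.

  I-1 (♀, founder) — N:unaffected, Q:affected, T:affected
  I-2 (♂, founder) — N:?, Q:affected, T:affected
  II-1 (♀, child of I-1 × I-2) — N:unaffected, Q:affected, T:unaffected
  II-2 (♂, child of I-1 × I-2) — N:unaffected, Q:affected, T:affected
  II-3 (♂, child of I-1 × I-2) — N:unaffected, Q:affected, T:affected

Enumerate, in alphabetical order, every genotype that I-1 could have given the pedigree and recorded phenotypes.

N/I-1 un ·: nn
N/I-2 ? ·: nn|Nn
N/II-1 un I-1×I-2: nn
N/II-2 un I-1×I-2: nn
N/II-3 un I-1×I-2: nn
⇒ N over [I-1,I-2,II-1,II-2,II-3]: 2 consistent
Q/I-1 aff ·: Qq|QQ
Q/I-2 aff ·: Qq|QQ
Q/II-1 aff I-1×I-2: Qq|QQ
Q/II-2 aff I-1×I-2: Qq|QQ
Q/II-3 aff I-1×I-2: Qq|QQ
⇒ Q over [I-1,I-2,II-1,II-2,II-3]: 25 consistent
T/I-1 aff ·: Tt
T/I-2 aff ·: Tt
T/II-1 un I-1×I-2: tt
T/II-2 aff I-1×I-2: Tt|TT
T/II-3 aff I-1×I-2: Tt|TT
⇒ T over [I-1,I-2,II-1,II-2,II-3]: 4 consistent

I-1 ∈ {nn QQ Tt, nn Qq Tt}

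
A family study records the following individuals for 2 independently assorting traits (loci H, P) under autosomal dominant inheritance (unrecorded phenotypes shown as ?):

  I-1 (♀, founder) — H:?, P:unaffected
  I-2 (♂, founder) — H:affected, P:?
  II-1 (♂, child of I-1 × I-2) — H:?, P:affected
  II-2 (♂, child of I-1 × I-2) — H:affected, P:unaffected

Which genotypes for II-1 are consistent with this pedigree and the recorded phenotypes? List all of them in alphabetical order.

II-1 ∈ {HH Pp, Hh Pp, hh Pp}

H/I-1 ? ·: hh|Hh|HH
H/I-2 aff ·: Hh|HH
H/II-1 ? I-1×I-2: hh|Hh|HH
H/II-2 aff I-1×I-2: Hh|HH
⇒ H over [I-1,I-2,II-1,II-2]: 18 consistent
P/I-1 un ·: pp
P/I-2 ? ·: Pp
P/II-1 aff I-1×I-2: Pp
P/II-2 un I-1×I-2: pp
⇒ P over [I-1,I-2,II-1,II-2]: 1 consistent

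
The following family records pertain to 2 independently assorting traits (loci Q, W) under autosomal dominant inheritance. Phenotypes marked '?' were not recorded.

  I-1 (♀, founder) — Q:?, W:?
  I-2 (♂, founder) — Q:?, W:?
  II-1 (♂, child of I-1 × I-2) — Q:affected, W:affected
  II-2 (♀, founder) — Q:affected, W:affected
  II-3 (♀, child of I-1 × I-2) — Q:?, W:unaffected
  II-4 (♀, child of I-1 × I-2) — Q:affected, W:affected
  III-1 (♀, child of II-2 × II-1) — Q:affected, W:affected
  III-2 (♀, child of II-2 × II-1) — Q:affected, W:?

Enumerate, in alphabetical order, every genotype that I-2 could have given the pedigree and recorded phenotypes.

Q/I-1 ? ·: qq|Qq|QQ
Q/I-2 ? ·: qq|Qq|QQ
Q/II-1 aff I-1×I-2: Qq|QQ
Q/II-2 aff ·: Qq|QQ
Q/II-3 ? I-1×I-2: qq|Qq|QQ
Q/II-4 aff I-1×I-2: Qq|QQ
Q/III-1 aff II-2×II-1: Qq|QQ
Q/III-2 aff II-2×II-1: Qq|QQ
⇒ Q over [I-1,I-2,II-1,II-2,II-3,II-4,III-1,III-2]: 235 consistent
W/I-1 ? ·: ww|Ww
W/I-2 ? ·: ww|Ww
W/II-1 aff I-1×I-2: Ww|WW
W/II-2 aff ·: Ww|WW
W/II-3 un I-1×I-2: ww
W/II-4 aff I-1×I-2: Ww|WW
W/III-1 aff II-2×II-1: Ww|WW
W/III-2 ? II-2×II-1: ww|Ww|WW
⇒ W over [I-1,I-2,II-1,II-2,II-3,II-4,III-1,III-2]: 50 consistent

I-2 ∈ {QQ Ww, QQ ww, Qq Ww, Qq ww, qq Ww, qq ww}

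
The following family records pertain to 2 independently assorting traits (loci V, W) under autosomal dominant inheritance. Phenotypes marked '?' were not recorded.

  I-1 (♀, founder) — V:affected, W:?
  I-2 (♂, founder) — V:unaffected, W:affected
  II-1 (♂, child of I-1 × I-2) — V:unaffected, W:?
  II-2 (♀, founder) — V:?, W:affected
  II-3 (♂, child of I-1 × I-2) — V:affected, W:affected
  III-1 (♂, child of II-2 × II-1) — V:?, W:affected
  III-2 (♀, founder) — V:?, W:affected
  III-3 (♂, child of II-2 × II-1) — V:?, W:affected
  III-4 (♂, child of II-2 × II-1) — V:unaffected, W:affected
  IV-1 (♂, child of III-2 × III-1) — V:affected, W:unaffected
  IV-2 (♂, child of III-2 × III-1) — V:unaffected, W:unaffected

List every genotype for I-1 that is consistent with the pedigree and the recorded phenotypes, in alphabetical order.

I-1 ∈ {Vv WW, Vv Ww, Vv ww}

V/I-1 aff ·: Vv
V/I-2 un ·: vv
V/II-1 un I-1×I-2: vv
V/II-2 ? ·: vv|Vv
V/II-3 aff I-1×I-2: Vv
V/III-1 ? II-2×II-1: vv|Vv
V/III-2 ? ·: vv|Vv
V/III-3 ? II-2×II-1: vv|Vv
V/III-4 un II-2×II-1: vv
V/IV-1 aff III-2×III-1: Vv|VV
V/IV-2 un III-2×III-1: vv
⇒ V over [I-1,I-2,II-1,II-2,II-3,III-1,III-2,III-3,III-4,IV-1,IV-2]: 9 consistent
W/I-1 ? ·: ww|Ww|WW
W/I-2 aff ·: Ww|WW
W/II-1 ? I-1×I-2: ww|Ww|WW
W/II-2 aff ·: Ww|WW
W/II-3 aff I-1×I-2: Ww|WW
W/III-1 aff II-2×II-1: Ww
W/III-2 aff ·: Ww
W/III-3 aff II-2×II-1: Ww|WW
W/III-4 aff II-2×II-1: Ww|WW
W/IV-1 un III-2×III-1: ww
W/IV-2 un III-2×III-1: ww
⇒ W over [I-1,I-2,II-1,II-2,II-3,III-1,III-2,III-3,III-4,IV-1,IV-2]: 98 consistent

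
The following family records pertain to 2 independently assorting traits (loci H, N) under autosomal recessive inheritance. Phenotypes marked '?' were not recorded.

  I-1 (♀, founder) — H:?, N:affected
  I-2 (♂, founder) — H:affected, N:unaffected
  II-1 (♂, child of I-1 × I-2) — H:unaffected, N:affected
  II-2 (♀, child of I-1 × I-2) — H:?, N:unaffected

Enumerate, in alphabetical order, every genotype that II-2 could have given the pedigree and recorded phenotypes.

II-2 ∈ {Hh Nn, hh Nn}

H/I-1 ? ·: HH|Hh
H/I-2 aff ·: hh
H/II-1 un I-1×I-2: Hh
H/II-2 ? I-1×I-2: Hh|hh
⇒ H over [I-1,I-2,II-1,II-2]: 3 consistent
N/I-1 aff ·: nn
N/I-2 un ·: Nn
N/II-1 aff I-1×I-2: nn
N/II-2 un I-1×I-2: Nn
⇒ N over [I-1,I-2,II-1,II-2]: 1 consistent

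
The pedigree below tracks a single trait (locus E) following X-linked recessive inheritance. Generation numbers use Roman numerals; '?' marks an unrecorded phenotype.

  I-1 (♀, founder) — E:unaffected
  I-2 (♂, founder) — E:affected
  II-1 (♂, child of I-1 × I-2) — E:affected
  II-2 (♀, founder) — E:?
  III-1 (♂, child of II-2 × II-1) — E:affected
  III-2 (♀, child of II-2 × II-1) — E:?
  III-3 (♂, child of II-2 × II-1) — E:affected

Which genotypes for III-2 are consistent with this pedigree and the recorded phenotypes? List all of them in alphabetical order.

E/I-1 un ·: X^EX^e
E/I-2 aff ·: X^eY
E/II-1 aff I-1×I-2: X^eY
E/II-2 ? ·: X^EX^e|X^eX^e
E/III-1 aff II-2×II-1: X^eY
E/III-2 ? II-2×II-1: X^EX^e|X^eX^e
E/III-3 aff II-2×II-1: X^eY
⇒ E over [I-1,I-2,II-1,II-2,III-1,III-2,III-3]: 3 consistent

III-2 ∈ {X^EX^e, X^eX^e}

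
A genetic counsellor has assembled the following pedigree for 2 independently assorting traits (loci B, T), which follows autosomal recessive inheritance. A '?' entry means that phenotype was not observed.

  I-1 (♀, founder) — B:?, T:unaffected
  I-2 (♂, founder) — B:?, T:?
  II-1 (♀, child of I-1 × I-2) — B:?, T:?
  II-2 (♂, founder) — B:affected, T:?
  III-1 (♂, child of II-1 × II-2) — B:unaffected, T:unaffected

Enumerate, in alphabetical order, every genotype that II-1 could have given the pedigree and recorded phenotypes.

B/I-1 ? ·: BB|Bb|bb
B/I-2 ? ·: BB|Bb|bb
B/II-1 ? I-1×I-2: BB|Bb
B/II-2 aff ·: bb
B/III-1 un II-1×II-2: Bb
⇒ B over [I-1,I-2,II-1,II-2,III-1]: 11 consistent
T/I-1 un ·: TT|Tt
T/I-2 ? ·: TT|Tt|tt
T/II-1 ? I-1×I-2: TT|Tt|tt
T/II-2 ? ·: TT|Tt|tt
T/III-1 un II-1×II-2: TT|Tt
⇒ T over [I-1,I-2,II-1,II-2,III-1]: 45 consistent

II-1 ∈ {BB TT, BB Tt, BB tt, Bb TT, Bb Tt, Bb tt}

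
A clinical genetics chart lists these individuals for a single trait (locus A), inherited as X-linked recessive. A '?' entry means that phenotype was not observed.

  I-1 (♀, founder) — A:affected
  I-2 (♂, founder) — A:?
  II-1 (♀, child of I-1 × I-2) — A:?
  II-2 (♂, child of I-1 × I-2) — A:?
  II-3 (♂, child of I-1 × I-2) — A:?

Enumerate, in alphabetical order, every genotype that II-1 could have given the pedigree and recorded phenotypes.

II-1 ∈ {X^AX^a, X^aX^a}

A/I-1 aff ·: X^aX^a
A/I-2 ? ·: X^AY|X^aY
A/II-1 ? I-1×I-2: X^AX^a|X^aX^a
A/II-2 ? I-1×I-2: X^aY
A/II-3 ? I-1×I-2: X^aY
⇒ A over [I-1,I-2,II-1,II-2,II-3]: 2 consistent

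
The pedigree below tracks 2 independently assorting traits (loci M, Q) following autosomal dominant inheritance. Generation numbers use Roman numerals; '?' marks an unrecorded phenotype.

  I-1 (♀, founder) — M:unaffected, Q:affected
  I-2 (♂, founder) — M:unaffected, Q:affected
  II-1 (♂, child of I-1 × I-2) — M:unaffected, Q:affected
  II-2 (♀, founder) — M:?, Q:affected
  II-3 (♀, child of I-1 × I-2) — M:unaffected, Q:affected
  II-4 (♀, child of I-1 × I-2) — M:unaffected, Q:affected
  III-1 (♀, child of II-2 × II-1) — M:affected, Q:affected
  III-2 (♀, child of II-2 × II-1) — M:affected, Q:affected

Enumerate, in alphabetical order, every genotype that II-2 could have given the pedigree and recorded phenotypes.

II-2 ∈ {MM QQ, MM Qq, Mm QQ, Mm Qq}

M/I-1 un ·: mm
M/I-2 un ·: mm
M/II-1 un I-1×I-2: mm
M/II-2 ? ·: Mm|MM
M/II-3 un I-1×I-2: mm
M/II-4 un I-1×I-2: mm
M/III-1 aff II-2×II-1: Mm
M/III-2 aff II-2×II-1: Mm
⇒ M over [I-1,I-2,II-1,II-2,II-3,II-4,III-1,III-2]: 2 consistent
Q/I-1 aff ·: Qq|QQ
Q/I-2 aff ·: Qq|QQ
Q/II-1 aff I-1×I-2: Qq|QQ
Q/II-2 aff ·: Qq|QQ
Q/II-3 aff I-1×I-2: Qq|QQ
Q/II-4 aff I-1×I-2: Qq|QQ
Q/III-1 aff II-2×II-1: Qq|QQ
Q/III-2 aff II-2×II-1: Qq|QQ
⇒ Q over [I-1,I-2,II-1,II-2,II-3,II-4,III-1,III-2]: 161 consistent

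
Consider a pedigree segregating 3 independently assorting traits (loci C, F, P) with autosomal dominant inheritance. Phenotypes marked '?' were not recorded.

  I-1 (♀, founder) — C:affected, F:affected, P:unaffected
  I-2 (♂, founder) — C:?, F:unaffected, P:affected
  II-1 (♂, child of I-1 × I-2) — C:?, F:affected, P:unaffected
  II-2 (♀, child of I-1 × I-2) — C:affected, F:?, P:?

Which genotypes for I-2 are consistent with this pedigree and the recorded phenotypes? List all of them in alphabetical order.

I-2 ∈ {CC ff Pp, Cc ff Pp, cc ff Pp}

C/I-1 aff ·: Cc|CC
C/I-2 ? ·: cc|Cc|CC
C/II-1 ? I-1×I-2: cc|Cc|CC
C/II-2 aff I-1×I-2: Cc|CC
⇒ C over [I-1,I-2,II-1,II-2]: 18 consistent
F/I-1 aff ·: Ff|FF
F/I-2 un ·: ff
F/II-1 aff I-1×I-2: Ff
F/II-2 ? I-1×I-2: ff|Ff
⇒ F over [I-1,I-2,II-1,II-2]: 3 consistent
P/I-1 un ·: pp
P/I-2 aff ·: Pp
P/II-1 un I-1×I-2: pp
P/II-2 ? I-1×I-2: pp|Pp
⇒ P over [I-1,I-2,II-1,II-2]: 2 consistent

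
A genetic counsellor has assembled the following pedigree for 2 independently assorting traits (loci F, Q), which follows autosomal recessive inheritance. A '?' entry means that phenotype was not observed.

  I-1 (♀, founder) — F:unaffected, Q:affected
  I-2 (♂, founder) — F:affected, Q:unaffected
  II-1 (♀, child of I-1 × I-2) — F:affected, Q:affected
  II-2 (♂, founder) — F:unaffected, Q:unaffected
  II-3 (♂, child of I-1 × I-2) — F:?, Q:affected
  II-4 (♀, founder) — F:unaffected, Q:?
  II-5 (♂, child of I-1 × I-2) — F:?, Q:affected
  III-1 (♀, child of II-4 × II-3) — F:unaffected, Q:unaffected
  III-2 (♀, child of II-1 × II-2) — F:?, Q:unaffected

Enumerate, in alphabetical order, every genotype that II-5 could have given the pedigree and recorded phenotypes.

II-5 ∈ {Ff qq, ff qq}

F/I-1 un ·: Ff
F/I-2 aff ·: ff
F/II-1 aff I-1×I-2: ff
F/II-2 un ·: FF|Ff
F/II-3 ? I-1×I-2: Ff|ff
F/II-4 un ·: FF|Ff
F/II-5 ? I-1×I-2: Ff|ff
F/III-1 un II-4×II-3: FF|Ff
F/III-2 ? II-1×II-2: Ff|ff
⇒ F over [I-1,I-2,II-1,II-2,II-3,II-4,II-5,III-1,III-2]: 36 consistent
Q/I-1 aff ·: qq
Q/I-2 un ·: Qq
Q/II-1 aff I-1×I-2: qq
Q/II-2 un ·: QQ|Qq
Q/II-3 aff I-1×I-2: qq
Q/II-4 ? ·: QQ|Qq
Q/II-5 aff I-1×I-2: qq
Q/III-1 un II-4×II-3: Qq
Q/III-2 un II-1×II-2: Qq
⇒ Q over [I-1,I-2,II-1,II-2,II-3,II-4,II-5,III-1,III-2]: 4 consistent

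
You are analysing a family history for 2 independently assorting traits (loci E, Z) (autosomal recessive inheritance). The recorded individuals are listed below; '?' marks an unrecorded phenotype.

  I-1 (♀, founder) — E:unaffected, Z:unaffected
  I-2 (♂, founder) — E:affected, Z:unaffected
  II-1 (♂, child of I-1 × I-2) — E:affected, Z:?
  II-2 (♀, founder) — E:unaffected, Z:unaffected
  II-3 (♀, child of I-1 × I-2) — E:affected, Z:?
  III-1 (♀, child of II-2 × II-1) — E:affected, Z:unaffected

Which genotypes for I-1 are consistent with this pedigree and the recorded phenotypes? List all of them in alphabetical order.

E/I-1 un ·: Ee
E/I-2 aff ·: ee
E/II-1 aff I-1×I-2: ee
E/II-2 un ·: Ee
E/II-3 aff I-1×I-2: ee
E/III-1 aff II-2×II-1: ee
⇒ E over [I-1,I-2,II-1,II-2,II-3,III-1]: 1 consistent
Z/I-1 un ·: ZZ|Zz
Z/I-2 un ·: ZZ|Zz
Z/II-1 ? I-1×I-2: ZZ|Zz|zz
Z/II-2 un ·: ZZ|Zz
Z/II-3 ? I-1×I-2: ZZ|Zz|zz
Z/III-1 un II-2×II-1: ZZ|Zz
⇒ Z over [I-1,I-2,II-1,II-2,II-3,III-1]: 58 consistent

I-1 ∈ {Ee ZZ, Ee Zz}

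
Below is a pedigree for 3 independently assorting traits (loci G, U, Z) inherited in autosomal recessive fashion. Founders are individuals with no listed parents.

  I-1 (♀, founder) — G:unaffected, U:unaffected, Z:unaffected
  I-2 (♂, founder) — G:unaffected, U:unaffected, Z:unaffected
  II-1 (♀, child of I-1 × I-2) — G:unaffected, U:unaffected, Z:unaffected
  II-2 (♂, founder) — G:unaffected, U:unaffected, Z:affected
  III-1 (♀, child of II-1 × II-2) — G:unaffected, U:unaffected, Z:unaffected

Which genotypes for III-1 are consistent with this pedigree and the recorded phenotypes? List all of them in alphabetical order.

III-1 ∈ {GG UU Zz, GG Uu Zz, Gg UU Zz, Gg Uu Zz}

G/I-1 un ·: GG|Gg
G/I-2 un ·: GG|Gg
G/II-1 un I-1×I-2: GG|Gg
G/II-2 un ·: GG|Gg
G/III-1 un II-1×II-2: GG|Gg
⇒ G over [I-1,I-2,II-1,II-2,III-1]: 24 consistent
U/I-1 un ·: UU|Uu
U/I-2 un ·: UU|Uu
U/II-1 un I-1×I-2: UU|Uu
U/II-2 un ·: UU|Uu
U/III-1 un II-1×II-2: UU|Uu
⇒ U over [I-1,I-2,II-1,II-2,III-1]: 24 consistent
Z/I-1 un ·: ZZ|Zz
Z/I-2 un ·: ZZ|Zz
Z/II-1 un I-1×I-2: ZZ|Zz
Z/II-2 aff ·: zz
Z/III-1 un II-1×II-2: Zz
⇒ Z over [I-1,I-2,II-1,II-2,III-1]: 7 consistent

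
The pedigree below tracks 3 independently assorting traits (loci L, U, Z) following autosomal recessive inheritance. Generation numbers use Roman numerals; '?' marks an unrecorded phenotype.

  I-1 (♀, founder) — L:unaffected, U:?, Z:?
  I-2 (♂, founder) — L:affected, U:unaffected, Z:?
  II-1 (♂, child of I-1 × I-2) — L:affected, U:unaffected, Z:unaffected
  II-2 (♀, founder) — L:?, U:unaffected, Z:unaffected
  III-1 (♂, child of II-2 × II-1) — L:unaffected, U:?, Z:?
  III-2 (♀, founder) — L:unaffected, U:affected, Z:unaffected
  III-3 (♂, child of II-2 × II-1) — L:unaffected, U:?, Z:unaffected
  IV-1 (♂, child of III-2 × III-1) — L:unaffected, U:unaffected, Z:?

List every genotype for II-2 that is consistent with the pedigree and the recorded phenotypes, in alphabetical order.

L/I-1 un ·: Ll
L/I-2 aff ·: ll
L/II-1 aff I-1×I-2: ll
L/II-2 ? ·: LL|Ll
L/III-1 un II-2×II-1: Ll
L/III-2 un ·: LL|Ll
L/III-3 un II-2×II-1: Ll
L/IV-1 un III-2×III-1: LL|Ll
⇒ L over [I-1,I-2,II-1,II-2,III-1,III-2,III-3,IV-1]: 8 consistent
U/I-1 ? ·: UU|Uu|uu
U/I-2 un ·: UU|Uu
U/II-1 un I-1×I-2: UU|Uu
U/II-2 un ·: UU|Uu
U/III-1 ? II-2×II-1: UU|Uu
U/III-2 aff ·: uu
U/III-3 ? II-2×II-1: UU|Uu|uu
U/IV-1 un III-2×III-1: Uu
⇒ U over [I-1,I-2,II-1,II-2,III-1,III-2,III-3,IV-1]: 70 consistent
Z/I-1 ? ·: ZZ|Zz|zz
Z/I-2 ? ·: ZZ|Zz|zz
Z/II-1 un I-1×I-2: ZZ|Zz
Z/II-2 un ·: ZZ|Zz
Z/III-1 ? II-2×II-1: ZZ|Zz|zz
Z/III-2 un ·: ZZ|Zz
Z/III-3 un II-2×II-1: ZZ|Zz
Z/IV-1 ? III-2×III-1: ZZ|Zz|zz
⇒ Z over [I-1,I-2,II-1,II-2,III-1,III-2,III-3,IV-1]: 342 consistent

II-2 ∈ {LL UU ZZ, LL UU Zz, LL Uu ZZ, LL Uu Zz, Ll UU ZZ, Ll UU Zz, Ll Uu ZZ, Ll Uu Zz}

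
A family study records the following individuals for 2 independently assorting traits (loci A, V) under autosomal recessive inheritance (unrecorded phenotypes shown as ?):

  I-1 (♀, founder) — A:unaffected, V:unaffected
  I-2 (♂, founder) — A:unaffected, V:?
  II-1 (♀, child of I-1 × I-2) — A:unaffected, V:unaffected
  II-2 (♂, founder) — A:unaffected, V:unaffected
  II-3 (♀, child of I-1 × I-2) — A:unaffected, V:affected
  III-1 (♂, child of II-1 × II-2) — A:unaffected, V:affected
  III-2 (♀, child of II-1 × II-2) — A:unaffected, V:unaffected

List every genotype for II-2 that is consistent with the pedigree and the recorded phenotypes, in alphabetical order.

A/I-1 un ·: AA|Aa
A/I-2 un ·: AA|Aa
A/II-1 un I-1×I-2: AA|Aa
A/II-2 un ·: AA|Aa
A/II-3 un I-1×I-2: AA|Aa
A/III-1 un II-1×II-2: AA|Aa
A/III-2 un II-1×II-2: AA|Aa
⇒ A over [I-1,I-2,II-1,II-2,II-3,III-1,III-2]: 83 consistent
V/I-1 un ·: Vv
V/I-2 ? ·: Vv|vv
V/II-1 un I-1×I-2: Vv
V/II-2 un ·: Vv
V/II-3 aff I-1×I-2: vv
V/III-1 aff II-1×II-2: vv
V/III-2 un II-1×II-2: VV|Vv
⇒ V over [I-1,I-2,II-1,II-2,II-3,III-1,III-2]: 4 consistent

II-2 ∈ {AA Vv, Aa Vv}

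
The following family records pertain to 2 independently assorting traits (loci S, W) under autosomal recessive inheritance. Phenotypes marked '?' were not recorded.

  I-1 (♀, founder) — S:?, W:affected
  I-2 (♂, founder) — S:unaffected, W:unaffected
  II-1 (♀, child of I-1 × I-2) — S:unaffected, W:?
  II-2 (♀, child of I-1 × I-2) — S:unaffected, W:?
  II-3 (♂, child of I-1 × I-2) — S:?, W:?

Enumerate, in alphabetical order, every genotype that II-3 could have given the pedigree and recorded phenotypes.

S/I-1 ? ·: SS|Ss|ss
S/I-2 un ·: SS|Ss
S/II-1 un I-1×I-2: SS|Ss
S/II-2 un I-1×I-2: SS|Ss
S/II-3 ? I-1×I-2: SS|Ss|ss
⇒ S over [I-1,I-2,II-1,II-2,II-3]: 32 consistent
W/I-1 aff ·: ww
W/I-2 un ·: WW|Ww
W/II-1 ? I-1×I-2: Ww|ww
W/II-2 ? I-1×I-2: Ww|ww
W/II-3 ? I-1×I-2: Ww|ww
⇒ W over [I-1,I-2,II-1,II-2,II-3]: 9 consistent

II-3 ∈ {SS Ww, SS ww, Ss Ww, Ss ww, ss Ww, ss ww}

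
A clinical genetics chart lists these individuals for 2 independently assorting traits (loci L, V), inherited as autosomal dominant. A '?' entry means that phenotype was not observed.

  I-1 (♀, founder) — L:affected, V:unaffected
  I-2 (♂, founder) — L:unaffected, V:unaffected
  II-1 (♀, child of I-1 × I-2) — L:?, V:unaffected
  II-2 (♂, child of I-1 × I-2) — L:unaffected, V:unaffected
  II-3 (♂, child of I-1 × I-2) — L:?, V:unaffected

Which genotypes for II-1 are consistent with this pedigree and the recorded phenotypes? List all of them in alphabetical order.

II-1 ∈ {Ll vv, ll vv}

L/I-1 aff ·: Ll
L/I-2 un ·: ll
L/II-1 ? I-1×I-2: ll|Ll
L/II-2 un I-1×I-2: ll
L/II-3 ? I-1×I-2: ll|Ll
⇒ L over [I-1,I-2,II-1,II-2,II-3]: 4 consistent
V/I-1 un ·: vv
V/I-2 un ·: vv
V/II-1 un I-1×I-2: vv
V/II-2 un I-1×I-2: vv
V/II-3 un I-1×I-2: vv
⇒ V over [I-1,I-2,II-1,II-2,II-3]: 1 consistent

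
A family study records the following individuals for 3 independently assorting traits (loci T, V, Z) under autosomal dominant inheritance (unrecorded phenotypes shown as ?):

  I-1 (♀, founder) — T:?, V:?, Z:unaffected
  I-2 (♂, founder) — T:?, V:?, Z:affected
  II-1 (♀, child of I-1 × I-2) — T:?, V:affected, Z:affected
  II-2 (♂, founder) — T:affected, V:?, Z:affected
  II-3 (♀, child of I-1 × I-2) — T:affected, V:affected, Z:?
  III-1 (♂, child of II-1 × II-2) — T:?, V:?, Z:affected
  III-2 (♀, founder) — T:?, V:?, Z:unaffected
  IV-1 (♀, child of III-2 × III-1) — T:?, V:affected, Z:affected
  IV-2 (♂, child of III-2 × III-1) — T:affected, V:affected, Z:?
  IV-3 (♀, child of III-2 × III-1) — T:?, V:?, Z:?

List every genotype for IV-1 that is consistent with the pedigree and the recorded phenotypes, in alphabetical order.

T/I-1 ? ·: tt|Tt|TT
T/I-2 ? ·: tt|Tt|TT
T/II-1 ? I-1×I-2: tt|Tt|TT
T/II-2 aff ·: Tt|TT
T/II-3 aff I-1×I-2: Tt|TT
T/III-1 ? II-1×II-2: tt|Tt|TT
T/III-2 ? ·: tt|Tt|TT
T/IV-1 ? III-2×III-1: tt|Tt|TT
T/IV-2 aff III-2×III-1: Tt|TT
T/IV-3 ? III-2×III-1: tt|Tt|TT
⇒ T over [I-1,I-2,II-1,II-2,II-3,III-1,III-2,IV-1,IV-2,IV-3]: 1460 consistent
V/I-1 ? ·: vv|Vv|VV
V/I-2 ? ·: vv|Vv|VV
V/II-1 aff I-1×I-2: Vv|VV
V/II-2 ? ·: vv|Vv|VV
V/II-3 aff I-1×I-2: Vv|VV
V/III-1 ? II-1×II-2: vv|Vv|VV
V/III-2 ? ·: vv|Vv|VV
V/IV-1 aff III-2×III-1: Vv|VV
V/IV-2 aff III-2×III-1: Vv|VV
V/IV-3 ? III-2×III-1: vv|Vv|VV
⇒ V over [I-1,I-2,II-1,II-2,II-3,III-1,III-2,IV-1,IV-2,IV-3]: 1368 consistent
Z/I-1 un ·: zz
Z/I-2 aff ·: Zz|ZZ
Z/II-1 aff I-1×I-2: Zz
Z/II-2 aff ·: Zz|ZZ
Z/II-3 ? I-1×I-2: zz|Zz
Z/III-1 aff II-1×II-2: Zz|ZZ
Z/III-2 un ·: zz
Z/IV-1 aff III-2×III-1: Zz
Z/IV-2 ? III-2×III-1: zz|Zz
Z/IV-3 ? III-2×III-1: zz|Zz
⇒ Z over [I-1,I-2,II-1,II-2,II-3,III-1,III-2,IV-1,IV-2,IV-3]: 30 consistent

IV-1 ∈ {TT VV Zz, TT Vv Zz, Tt VV Zz, Tt Vv Zz, tt VV Zz, tt Vv Zz}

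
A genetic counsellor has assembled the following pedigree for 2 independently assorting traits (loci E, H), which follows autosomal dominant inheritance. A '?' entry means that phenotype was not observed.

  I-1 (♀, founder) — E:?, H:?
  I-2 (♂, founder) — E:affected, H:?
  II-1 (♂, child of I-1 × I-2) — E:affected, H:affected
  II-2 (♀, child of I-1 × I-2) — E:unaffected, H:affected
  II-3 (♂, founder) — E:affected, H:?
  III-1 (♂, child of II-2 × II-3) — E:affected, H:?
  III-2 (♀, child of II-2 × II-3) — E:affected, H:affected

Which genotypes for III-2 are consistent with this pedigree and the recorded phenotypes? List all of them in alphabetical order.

III-2 ∈ {Ee HH, Ee Hh}

E/I-1 ? ·: ee|Ee
E/I-2 aff ·: Ee
E/II-1 aff I-1×I-2: Ee|EE
E/II-2 un I-1×I-2: ee
E/II-3 aff ·: Ee|EE
E/III-1 aff II-2×II-3: Ee
E/III-2 aff II-2×II-3: Ee
⇒ E over [I-1,I-2,II-1,II-2,II-3,III-1,III-2]: 6 consistent
H/I-1 ? ·: hh|Hh|HH
H/I-2 ? ·: hh|Hh|HH
H/II-1 aff I-1×I-2: Hh|HH
H/II-2 aff I-1×I-2: Hh|HH
H/II-3 ? ·: hh|Hh|HH
H/III-1 ? II-2×II-3: hh|Hh|HH
H/III-2 aff II-2×II-3: Hh|HH
⇒ H over [I-1,I-2,II-1,II-2,II-3,III-1,III-2]: 162 consistent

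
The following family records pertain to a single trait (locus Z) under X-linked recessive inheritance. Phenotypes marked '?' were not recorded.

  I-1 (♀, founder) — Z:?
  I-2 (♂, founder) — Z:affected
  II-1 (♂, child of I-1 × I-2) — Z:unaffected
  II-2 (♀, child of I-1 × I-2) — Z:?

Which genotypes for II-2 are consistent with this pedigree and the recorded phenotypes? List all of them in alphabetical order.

II-2 ∈ {X^ZX^z, X^zX^z}

Z/I-1 ? ·: X^ZX^Z|X^ZX^z
Z/I-2 aff ·: X^zY
Z/II-1 un I-1×I-2: X^ZY
Z/II-2 ? I-1×I-2: X^ZX^z|X^zX^z
⇒ Z over [I-1,I-2,II-1,II-2]: 3 consistent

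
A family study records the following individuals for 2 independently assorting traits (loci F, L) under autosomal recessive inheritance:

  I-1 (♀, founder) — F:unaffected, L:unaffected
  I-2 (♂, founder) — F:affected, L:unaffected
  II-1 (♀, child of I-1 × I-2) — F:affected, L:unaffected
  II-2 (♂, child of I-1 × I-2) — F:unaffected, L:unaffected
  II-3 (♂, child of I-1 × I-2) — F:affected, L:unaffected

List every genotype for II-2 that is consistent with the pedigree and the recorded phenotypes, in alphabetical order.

II-2 ∈ {Ff LL, Ff Ll}

F/I-1 un ·: Ff
F/I-2 aff ·: ff
F/II-1 aff I-1×I-2: ff
F/II-2 un I-1×I-2: Ff
F/II-3 aff I-1×I-2: ff
⇒ F over [I-1,I-2,II-1,II-2,II-3]: 1 consistent
L/I-1 un ·: LL|Ll
L/I-2 un ·: LL|Ll
L/II-1 un I-1×I-2: LL|Ll
L/II-2 un I-1×I-2: LL|Ll
L/II-3 un I-1×I-2: LL|Ll
⇒ L over [I-1,I-2,II-1,II-2,II-3]: 25 consistent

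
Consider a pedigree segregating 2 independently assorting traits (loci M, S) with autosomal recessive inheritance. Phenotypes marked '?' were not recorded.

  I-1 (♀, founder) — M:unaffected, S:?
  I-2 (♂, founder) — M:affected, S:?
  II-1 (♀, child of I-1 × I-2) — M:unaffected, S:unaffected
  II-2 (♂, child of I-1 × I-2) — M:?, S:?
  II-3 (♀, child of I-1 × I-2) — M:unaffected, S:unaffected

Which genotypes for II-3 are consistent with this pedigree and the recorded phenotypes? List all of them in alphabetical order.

M/I-1 un ·: MM|Mm
M/I-2 aff ·: mm
M/II-1 un I-1×I-2: Mm
M/II-2 ? I-1×I-2: Mm|mm
M/II-3 un I-1×I-2: Mm
⇒ M over [I-1,I-2,II-1,II-2,II-3]: 3 consistent
S/I-1 ? ·: SS|Ss|ss
S/I-2 ? ·: SS|Ss|ss
S/II-1 un I-1×I-2: SS|Ss
S/II-2 ? I-1×I-2: SS|Ss|ss
S/II-3 un I-1×I-2: SS|Ss
⇒ S over [I-1,I-2,II-1,II-2,II-3]: 35 consistent

II-3 ∈ {Mm SS, Mm Ss}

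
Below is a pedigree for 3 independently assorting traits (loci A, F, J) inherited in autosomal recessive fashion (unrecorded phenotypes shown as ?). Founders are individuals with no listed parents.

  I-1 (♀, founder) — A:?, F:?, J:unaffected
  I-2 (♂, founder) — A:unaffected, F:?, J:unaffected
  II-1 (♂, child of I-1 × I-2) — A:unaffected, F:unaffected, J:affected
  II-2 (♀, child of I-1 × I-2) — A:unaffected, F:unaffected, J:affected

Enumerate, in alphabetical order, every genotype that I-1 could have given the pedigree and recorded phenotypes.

A/I-1 ? ·: AA|Aa|aa
A/I-2 un ·: AA|Aa
A/II-1 un I-1×I-2: AA|Aa
A/II-2 un I-1×I-2: AA|Aa
⇒ A over [I-1,I-2,II-1,II-2]: 15 consistent
F/I-1 ? ·: FF|Ff|ff
F/I-2 ? ·: FF|Ff|ff
F/II-1 un I-1×I-2: FF|Ff
F/II-2 un I-1×I-2: FF|Ff
⇒ F over [I-1,I-2,II-1,II-2]: 17 consistent
J/I-1 un ·: Jj
J/I-2 un ·: Jj
J/II-1 aff I-1×I-2: jj
J/II-2 aff I-1×I-2: jj
⇒ J over [I-1,I-2,II-1,II-2]: 1 consistent

I-1 ∈ {AA FF Jj, AA Ff Jj, AA ff Jj, Aa FF Jj, Aa Ff Jj, Aa ff Jj, aa FF Jj, aa Ff Jj, aa ff Jj}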